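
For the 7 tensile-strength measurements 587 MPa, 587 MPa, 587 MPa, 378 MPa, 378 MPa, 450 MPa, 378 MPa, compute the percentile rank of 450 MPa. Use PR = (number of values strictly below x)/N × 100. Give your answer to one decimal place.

N = 7.
Strictly below 450: 3. Equal to 450: 1.
PR = 3/7 × 100 = 42.9

42.9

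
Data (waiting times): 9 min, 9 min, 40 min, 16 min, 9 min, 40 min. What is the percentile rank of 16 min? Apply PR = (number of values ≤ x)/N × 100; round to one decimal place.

N = 6.
Strictly below 16: 3. Equal to 16: 1.
PR = 4/6 × 100 = 66.7

66.7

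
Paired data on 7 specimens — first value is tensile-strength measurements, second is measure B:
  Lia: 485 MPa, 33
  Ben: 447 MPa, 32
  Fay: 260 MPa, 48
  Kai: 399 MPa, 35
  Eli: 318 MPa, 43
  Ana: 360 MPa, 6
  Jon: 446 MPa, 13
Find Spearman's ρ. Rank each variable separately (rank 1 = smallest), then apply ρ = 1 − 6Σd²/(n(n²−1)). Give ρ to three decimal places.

-0.500

Ranks of variable 1: 7, 6, 1, 4, 2, 3, 5
Ranks of variable 2: 4, 3, 7, 5, 6, 1, 2
d = r₁ − r₂: 3, 3, -6, -1, -4, 2, 3
d²: 9, 9, 36, 1, 16, 4, 9; Σd² = 84
ρ = 1 − 6·84/(7·48) = 1 − 504/336 = -0.500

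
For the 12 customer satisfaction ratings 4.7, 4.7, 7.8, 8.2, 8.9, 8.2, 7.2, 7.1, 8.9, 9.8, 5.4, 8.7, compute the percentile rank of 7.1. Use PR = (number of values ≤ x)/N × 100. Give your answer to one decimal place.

33.3

N = 12.
Strictly below 7.1: 3. Equal to 7.1: 1.
PR = 4/12 × 100 = 33.3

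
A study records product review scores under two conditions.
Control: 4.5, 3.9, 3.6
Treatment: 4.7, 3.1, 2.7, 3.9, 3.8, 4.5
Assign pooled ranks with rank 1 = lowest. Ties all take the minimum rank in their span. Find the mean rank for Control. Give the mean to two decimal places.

5.00

Sorted (ascending): 2.7, 3.1, 3.6, 3.8, 3.9, 3.9, 4.5, 4.5, 4.7
The 2 values of 3.9 occupy positions 5–6 → each gets rank 5.
The 2 values of 4.5 occupy positions 7–8 → each gets rank 7.
Control values → pooled ranks: 4.5→7, 3.9→5, 3.6→3
Mean rank = (7 + 5 + 3) / 3 = 5.00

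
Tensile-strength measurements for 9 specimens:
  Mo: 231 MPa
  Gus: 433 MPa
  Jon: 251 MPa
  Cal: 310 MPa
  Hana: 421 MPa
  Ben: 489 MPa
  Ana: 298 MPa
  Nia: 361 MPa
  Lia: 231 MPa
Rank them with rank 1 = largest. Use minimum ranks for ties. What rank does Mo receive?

Sorted (descending): 489, 433, 421, 361, 310, 298, 251, 231, 231
The 2 values of 231 occupy positions 8–9 → each gets rank 8.
Mo has value 231 MPa → rank 8.

8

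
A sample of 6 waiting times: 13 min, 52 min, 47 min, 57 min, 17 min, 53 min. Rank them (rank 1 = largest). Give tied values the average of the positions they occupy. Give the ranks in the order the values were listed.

Sorted (descending): 57, 53, 52, 47, 17, 13
No ties — each value takes its position as its rank.

6, 3, 4, 1, 5, 2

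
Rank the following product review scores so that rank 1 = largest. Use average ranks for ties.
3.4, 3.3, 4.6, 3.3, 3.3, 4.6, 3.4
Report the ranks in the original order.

Sorted (descending): 4.6, 4.6, 3.4, 3.4, 3.3, 3.3, 3.3
The 2 values of 4.6 occupy positions 1–2 → average rank (1+2)/2 = 1.5.
The 2 values of 3.4 occupy positions 3–4 → average rank (3+4)/2 = 3.5.
The 3 values of 3.3 occupy positions 5–7 → average rank 6.

3.5, 6, 1.5, 6, 6, 1.5, 3.5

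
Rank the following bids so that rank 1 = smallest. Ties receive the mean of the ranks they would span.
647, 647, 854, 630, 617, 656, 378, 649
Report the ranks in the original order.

4.5, 4.5, 8, 3, 2, 7, 1, 6

Sorted (ascending): 378, 617, 630, 647, 647, 649, 656, 854
The 2 values of 647 occupy positions 4–5 → average rank (4+5)/2 = 4.5.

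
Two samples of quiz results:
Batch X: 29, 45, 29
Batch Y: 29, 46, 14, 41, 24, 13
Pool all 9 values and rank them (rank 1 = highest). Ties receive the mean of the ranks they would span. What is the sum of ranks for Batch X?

Sorted (descending): 46, 45, 41, 29, 29, 29, 24, 14, 13
The 3 values of 29 occupy positions 4–6 → average rank 5.
Batch X values → pooled ranks: 29→5, 45→2, 29→5
Rank sum = 5 + 2 + 5 = 12

12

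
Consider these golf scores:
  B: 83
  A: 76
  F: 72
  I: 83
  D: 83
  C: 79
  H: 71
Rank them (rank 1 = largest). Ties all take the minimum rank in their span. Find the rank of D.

Sorted (descending): 83, 83, 83, 79, 76, 72, 71
The 3 values of 83 occupy positions 1–3 → each gets rank 1.
D has value 83 → rank 1.

1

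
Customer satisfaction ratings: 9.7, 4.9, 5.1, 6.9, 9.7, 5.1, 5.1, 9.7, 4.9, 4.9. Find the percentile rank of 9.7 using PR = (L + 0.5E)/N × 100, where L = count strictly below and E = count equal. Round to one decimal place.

85.0

N = 10.
Strictly below 9.7: 7. Equal to 9.7: 3.
PR = (7 + 0.5·3)/10 × 100 = 85.0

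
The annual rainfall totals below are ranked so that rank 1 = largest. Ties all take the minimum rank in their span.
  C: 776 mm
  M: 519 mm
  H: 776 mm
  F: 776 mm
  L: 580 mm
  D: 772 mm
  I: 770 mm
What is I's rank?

5

Sorted (descending): 776, 776, 776, 772, 770, 580, 519
The 3 values of 776 occupy positions 1–3 → each gets rank 1.
I has value 770 mm → rank 5.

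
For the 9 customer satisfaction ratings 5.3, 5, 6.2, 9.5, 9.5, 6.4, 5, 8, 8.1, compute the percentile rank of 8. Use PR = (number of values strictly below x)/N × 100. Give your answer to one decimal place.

55.6

N = 9.
Strictly below 8: 5. Equal to 8: 1.
PR = 5/9 × 100 = 55.6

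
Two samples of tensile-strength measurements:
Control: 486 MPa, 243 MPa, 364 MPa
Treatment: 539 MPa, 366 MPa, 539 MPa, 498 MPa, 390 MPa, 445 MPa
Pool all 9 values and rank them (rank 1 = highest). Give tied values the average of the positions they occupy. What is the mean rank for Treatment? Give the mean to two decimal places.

Sorted (descending): 539, 539, 498, 486, 445, 390, 366, 364, 243
The 2 values of 539 occupy positions 1–2 → average rank (1+2)/2 = 1.5.
Treatment values → pooled ranks: 539→1.5, 366→7, 539→1.5, 498→3, 390→6, 445→5
Mean rank = (1.5 + 7 + 1.5 + 3 + 6 + 5) / 6 = 4.00

4.00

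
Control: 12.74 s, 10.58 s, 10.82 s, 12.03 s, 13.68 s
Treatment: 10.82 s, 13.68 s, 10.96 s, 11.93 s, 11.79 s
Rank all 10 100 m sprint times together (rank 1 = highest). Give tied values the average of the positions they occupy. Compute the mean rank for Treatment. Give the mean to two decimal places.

5.60

Sorted (descending): 13.68, 13.68, 12.74, 12.03, 11.93, 11.79, 10.96, 10.82, 10.82, 10.58
The 2 values of 13.68 occupy positions 1–2 → average rank (1+2)/2 = 1.5.
The 2 values of 10.82 occupy positions 8–9 → average rank (8+9)/2 = 8.5.
Treatment values → pooled ranks: 10.82→8.5, 13.68→1.5, 10.96→7, 11.93→5, 11.79→6
Mean rank = (8.5 + 1.5 + 7 + 5 + 6) / 5 = 5.60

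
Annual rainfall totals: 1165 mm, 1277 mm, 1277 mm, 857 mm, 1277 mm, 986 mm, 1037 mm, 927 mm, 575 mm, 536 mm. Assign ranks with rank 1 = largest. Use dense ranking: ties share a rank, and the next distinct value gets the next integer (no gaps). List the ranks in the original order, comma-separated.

Sorted (descending): 1277, 1277, 1277, 1165, 1037, 986, 927, 857, 575, 536
The 3 values of 1277 share dense rank 1.
Remaining distinct values take the next consecutive integers.

2, 1, 1, 6, 1, 4, 3, 5, 7, 8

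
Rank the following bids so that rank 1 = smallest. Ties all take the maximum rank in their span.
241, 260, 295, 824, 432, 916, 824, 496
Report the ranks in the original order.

1, 2, 3, 7, 4, 8, 7, 5

Sorted (ascending): 241, 260, 295, 432, 496, 824, 824, 916
The 2 values of 824 occupy positions 6–7 → each gets rank 7.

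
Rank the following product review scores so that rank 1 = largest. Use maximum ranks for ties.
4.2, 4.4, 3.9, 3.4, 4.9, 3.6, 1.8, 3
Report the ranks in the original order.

Sorted (descending): 4.9, 4.4, 4.2, 3.9, 3.6, 3.4, 3, 1.8
No ties — each value takes its position as its rank.

3, 2, 4, 6, 1, 5, 8, 7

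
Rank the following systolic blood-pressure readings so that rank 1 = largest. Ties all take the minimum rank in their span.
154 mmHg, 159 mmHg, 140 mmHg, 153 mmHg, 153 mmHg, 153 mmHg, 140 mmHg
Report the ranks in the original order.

Sorted (descending): 159, 154, 153, 153, 153, 140, 140
The 3 values of 153 occupy positions 3–5 → each gets rank 3.
The 2 values of 140 occupy positions 6–7 → each gets rank 6.

2, 1, 6, 3, 3, 3, 6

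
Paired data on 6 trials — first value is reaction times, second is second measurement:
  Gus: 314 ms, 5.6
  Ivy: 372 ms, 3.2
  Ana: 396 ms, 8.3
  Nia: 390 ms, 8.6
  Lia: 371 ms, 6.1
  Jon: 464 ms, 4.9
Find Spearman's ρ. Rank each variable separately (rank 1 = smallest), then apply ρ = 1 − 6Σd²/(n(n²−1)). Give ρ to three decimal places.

Ranks of variable 1: 1, 3, 5, 4, 2, 6
Ranks of variable 2: 3, 1, 5, 6, 4, 2
d = r₁ − r₂: -2, 2, 0, -2, -2, 4
d²: 4, 4, 0, 4, 4, 16; Σd² = 32
ρ = 1 − 6·32/(6·35) = 1 − 192/210 = 0.086

0.086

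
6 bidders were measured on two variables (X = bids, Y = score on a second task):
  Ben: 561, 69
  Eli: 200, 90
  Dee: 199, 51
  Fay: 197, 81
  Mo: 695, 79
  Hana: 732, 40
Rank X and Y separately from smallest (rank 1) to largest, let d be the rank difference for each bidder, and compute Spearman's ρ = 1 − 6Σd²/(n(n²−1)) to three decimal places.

-0.486

Ranks of variable 1: 4, 3, 2, 1, 5, 6
Ranks of variable 2: 3, 6, 2, 5, 4, 1
d = r₁ − r₂: 1, -3, 0, -4, 1, 5
d²: 1, 9, 0, 16, 1, 25; Σd² = 52
ρ = 1 − 6·52/(6·35) = 1 − 312/210 = -0.486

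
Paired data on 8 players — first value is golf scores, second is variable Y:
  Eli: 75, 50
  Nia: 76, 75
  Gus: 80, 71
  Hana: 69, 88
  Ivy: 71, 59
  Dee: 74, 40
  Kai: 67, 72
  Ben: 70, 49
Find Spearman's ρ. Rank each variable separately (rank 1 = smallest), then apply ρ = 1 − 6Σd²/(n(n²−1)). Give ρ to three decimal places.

Ranks of variable 1: 6, 7, 8, 2, 4, 5, 1, 3
Ranks of variable 2: 3, 7, 5, 8, 4, 1, 6, 2
d = r₁ − r₂: 3, 0, 3, -6, 0, 4, -5, 1
d²: 9, 0, 9, 36, 0, 16, 25, 1; Σd² = 96
ρ = 1 − 6·96/(8·63) = 1 − 576/504 = -0.143

-0.143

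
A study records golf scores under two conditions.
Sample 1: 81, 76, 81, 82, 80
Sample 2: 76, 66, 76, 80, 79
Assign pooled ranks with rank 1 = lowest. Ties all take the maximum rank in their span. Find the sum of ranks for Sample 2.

Sorted (ascending): 66, 76, 76, 76, 79, 80, 80, 81, 81, 82
The 3 values of 76 occupy positions 2–4 → each gets rank 4.
The 2 values of 80 occupy positions 6–7 → each gets rank 7.
The 2 values of 81 occupy positions 8–9 → each gets rank 9.
Sample 2 values → pooled ranks: 76→4, 66→1, 76→4, 80→7, 79→5
Rank sum = 4 + 1 + 4 + 7 + 5 = 21

21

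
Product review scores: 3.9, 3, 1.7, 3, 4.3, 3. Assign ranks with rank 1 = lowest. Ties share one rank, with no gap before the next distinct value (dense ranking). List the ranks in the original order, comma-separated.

Sorted (ascending): 1.7, 3, 3, 3, 3.9, 4.3
The 3 values of 3 share dense rank 2.
Remaining distinct values take the next consecutive integers.

3, 2, 1, 2, 4, 2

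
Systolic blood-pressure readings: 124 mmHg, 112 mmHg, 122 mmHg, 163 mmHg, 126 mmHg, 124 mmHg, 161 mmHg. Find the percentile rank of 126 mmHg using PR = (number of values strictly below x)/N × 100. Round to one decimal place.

57.1

N = 7.
Strictly below 126: 4. Equal to 126: 1.
PR = 4/7 × 100 = 57.1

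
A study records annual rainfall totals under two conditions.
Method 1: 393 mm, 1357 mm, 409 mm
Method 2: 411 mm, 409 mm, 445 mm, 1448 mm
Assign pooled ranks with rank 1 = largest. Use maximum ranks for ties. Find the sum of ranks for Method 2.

Sorted (descending): 1448, 1357, 445, 411, 409, 409, 393
The 2 values of 409 occupy positions 5–6 → each gets rank 6.
Method 2 values → pooled ranks: 411→4, 409→6, 445→3, 1448→1
Rank sum = 4 + 6 + 3 + 1 = 14

14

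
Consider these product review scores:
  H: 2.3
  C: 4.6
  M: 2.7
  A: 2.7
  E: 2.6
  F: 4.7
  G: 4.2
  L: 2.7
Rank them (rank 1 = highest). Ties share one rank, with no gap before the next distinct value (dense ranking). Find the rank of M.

4

Sorted (descending): 4.7, 4.6, 4.2, 2.7, 2.7, 2.7, 2.6, 2.3
The 3 values of 2.7 share dense rank 4.
Remaining distinct values take the next consecutive integers.
M has value 2.7 → rank 4.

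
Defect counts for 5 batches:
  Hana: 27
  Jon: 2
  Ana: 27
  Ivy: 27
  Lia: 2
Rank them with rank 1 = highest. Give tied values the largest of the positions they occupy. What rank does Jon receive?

5

Sorted (descending): 27, 27, 27, 2, 2
The 3 values of 27 occupy positions 1–3 → each gets rank 3.
The 2 values of 2 occupy positions 4–5 → each gets rank 5.
Jon has value 2 → rank 5.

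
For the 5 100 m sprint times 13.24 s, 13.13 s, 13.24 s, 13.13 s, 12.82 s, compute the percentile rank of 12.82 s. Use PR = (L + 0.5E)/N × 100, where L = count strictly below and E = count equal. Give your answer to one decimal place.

10.0

N = 5.
Strictly below 12.82: 0. Equal to 12.82: 1.
PR = (0 + 0.5·1)/5 × 100 = 10.0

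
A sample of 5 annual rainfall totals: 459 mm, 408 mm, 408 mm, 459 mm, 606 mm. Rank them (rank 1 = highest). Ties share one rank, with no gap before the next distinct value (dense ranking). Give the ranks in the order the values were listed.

2, 3, 3, 2, 1

Sorted (descending): 606, 459, 459, 408, 408
The 2 values of 459 share dense rank 2.
The 2 values of 408 share dense rank 3.
Remaining distinct values take the next consecutive integers.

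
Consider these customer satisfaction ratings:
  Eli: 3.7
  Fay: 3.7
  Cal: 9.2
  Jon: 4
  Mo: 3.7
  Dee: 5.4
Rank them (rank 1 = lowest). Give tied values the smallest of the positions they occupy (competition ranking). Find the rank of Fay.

1

Sorted (ascending): 3.7, 3.7, 3.7, 4, 5.4, 9.2
The 3 values of 3.7 occupy positions 1–3 → each gets rank 1.
Fay has value 3.7 → rank 1.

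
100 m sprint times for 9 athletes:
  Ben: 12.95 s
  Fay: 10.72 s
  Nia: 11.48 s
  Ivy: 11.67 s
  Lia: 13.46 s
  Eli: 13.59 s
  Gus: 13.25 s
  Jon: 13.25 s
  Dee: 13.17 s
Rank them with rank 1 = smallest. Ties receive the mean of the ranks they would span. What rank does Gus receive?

6.5

Sorted (ascending): 10.72, 11.48, 11.67, 12.95, 13.17, 13.25, 13.25, 13.46, 13.59
The 2 values of 13.25 occupy positions 6–7 → average rank (6+7)/2 = 6.5.
Gus has value 13.25 s → rank 6.5.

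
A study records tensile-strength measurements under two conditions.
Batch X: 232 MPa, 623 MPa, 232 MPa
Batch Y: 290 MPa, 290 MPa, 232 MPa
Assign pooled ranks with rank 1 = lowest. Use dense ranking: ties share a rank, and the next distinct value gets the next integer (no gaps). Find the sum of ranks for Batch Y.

5

Sorted (ascending): 232, 232, 232, 290, 290, 623
The 3 values of 232 share dense rank 1.
The 2 values of 290 share dense rank 2.
Remaining distinct values take the next consecutive integers.
Batch Y values → pooled ranks: 290→2, 290→2, 232→1
Rank sum = 2 + 2 + 1 = 5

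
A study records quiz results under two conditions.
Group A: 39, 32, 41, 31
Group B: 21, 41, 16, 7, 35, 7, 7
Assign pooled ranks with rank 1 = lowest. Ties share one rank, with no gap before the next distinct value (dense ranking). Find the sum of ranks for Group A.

Sorted (ascending): 7, 7, 7, 16, 21, 31, 32, 35, 39, 41, 41
The 3 values of 7 share dense rank 1.
The 2 values of 41 share dense rank 8.
Remaining distinct values take the next consecutive integers.
Group A values → pooled ranks: 39→7, 32→5, 41→8, 31→4
Rank sum = 7 + 5 + 8 + 4 = 24

24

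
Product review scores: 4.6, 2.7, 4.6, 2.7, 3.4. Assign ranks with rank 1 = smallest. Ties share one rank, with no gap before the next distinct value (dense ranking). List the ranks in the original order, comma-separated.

Sorted (ascending): 2.7, 2.7, 3.4, 4.6, 4.6
The 2 values of 2.7 share dense rank 1.
The 2 values of 4.6 share dense rank 3.
Remaining distinct values take the next consecutive integers.

3, 1, 3, 1, 2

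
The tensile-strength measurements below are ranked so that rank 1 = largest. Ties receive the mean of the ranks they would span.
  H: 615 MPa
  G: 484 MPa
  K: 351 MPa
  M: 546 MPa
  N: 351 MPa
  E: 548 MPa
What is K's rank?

5.5

Sorted (descending): 615, 548, 546, 484, 351, 351
The 2 values of 351 occupy positions 5–6 → average rank (5+6)/2 = 5.5.
K has value 351 MPa → rank 5.5.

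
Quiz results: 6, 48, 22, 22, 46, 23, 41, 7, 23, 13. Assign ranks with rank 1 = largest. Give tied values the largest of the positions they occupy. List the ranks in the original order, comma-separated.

10, 1, 7, 7, 2, 5, 3, 9, 5, 8

Sorted (descending): 48, 46, 41, 23, 23, 22, 22, 13, 7, 6
The 2 values of 23 occupy positions 4–5 → each gets rank 5.
The 2 values of 22 occupy positions 6–7 → each gets rank 7.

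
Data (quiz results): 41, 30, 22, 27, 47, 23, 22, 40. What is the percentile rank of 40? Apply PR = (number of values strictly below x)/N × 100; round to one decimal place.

N = 8.
Strictly below 40: 5. Equal to 40: 1.
PR = 5/8 × 100 = 62.5

62.5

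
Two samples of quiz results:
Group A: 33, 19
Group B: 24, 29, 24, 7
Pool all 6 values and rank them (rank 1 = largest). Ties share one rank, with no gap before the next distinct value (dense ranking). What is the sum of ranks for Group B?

Sorted (descending): 33, 29, 24, 24, 19, 7
The 2 values of 24 share dense rank 3.
Remaining distinct values take the next consecutive integers.
Group B values → pooled ranks: 24→3, 29→2, 24→3, 7→5
Rank sum = 3 + 2 + 3 + 5 = 13

13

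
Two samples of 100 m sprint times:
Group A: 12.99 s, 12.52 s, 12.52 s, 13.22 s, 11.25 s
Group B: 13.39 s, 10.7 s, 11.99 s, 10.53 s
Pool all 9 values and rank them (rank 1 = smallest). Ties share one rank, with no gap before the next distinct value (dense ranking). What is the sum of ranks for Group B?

Sorted (ascending): 10.53, 10.7, 11.25, 11.99, 12.52, 12.52, 12.99, 13.22, 13.39
The 2 values of 12.52 share dense rank 5.
Remaining distinct values take the next consecutive integers.
Group B values → pooled ranks: 13.39→8, 10.7→2, 11.99→4, 10.53→1
Rank sum = 8 + 2 + 4 + 1 = 15

15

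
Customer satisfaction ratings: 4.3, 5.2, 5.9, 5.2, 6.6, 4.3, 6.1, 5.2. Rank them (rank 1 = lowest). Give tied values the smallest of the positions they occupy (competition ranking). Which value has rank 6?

5.9

Sorted (ascending): 4.3, 4.3, 5.2, 5.2, 5.2, 5.9, 6.1, 6.6
The 2 values of 4.3 occupy positions 1–2 → each gets rank 1.
The 3 values of 5.2 occupy positions 3–5 → each gets rank 3.
Rank 6 → value 5.9.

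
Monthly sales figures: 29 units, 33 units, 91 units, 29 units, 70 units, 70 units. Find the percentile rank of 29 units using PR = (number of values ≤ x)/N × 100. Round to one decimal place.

N = 6.
Strictly below 29: 0. Equal to 29: 2.
PR = 2/6 × 100 = 33.3

33.3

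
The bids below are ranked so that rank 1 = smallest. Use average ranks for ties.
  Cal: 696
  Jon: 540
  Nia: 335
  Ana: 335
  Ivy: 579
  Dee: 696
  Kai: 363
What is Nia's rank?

1.5

Sorted (ascending): 335, 335, 363, 540, 579, 696, 696
The 2 values of 335 occupy positions 1–2 → average rank (1+2)/2 = 1.5.
The 2 values of 696 occupy positions 6–7 → average rank (6+7)/2 = 6.5.
Nia has value 335 → rank 1.5.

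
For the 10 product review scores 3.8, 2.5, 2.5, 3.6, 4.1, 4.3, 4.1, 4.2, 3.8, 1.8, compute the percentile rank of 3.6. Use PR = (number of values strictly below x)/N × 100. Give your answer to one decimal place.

30.0

N = 10.
Strictly below 3.6: 3. Equal to 3.6: 1.
PR = 3/10 × 100 = 30.0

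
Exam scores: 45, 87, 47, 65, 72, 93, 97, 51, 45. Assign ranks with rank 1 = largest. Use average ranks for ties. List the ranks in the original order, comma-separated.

Sorted (descending): 97, 93, 87, 72, 65, 51, 47, 45, 45
The 2 values of 45 occupy positions 8–9 → average rank (8+9)/2 = 8.5.

8.5, 3, 7, 5, 4, 2, 1, 6, 8.5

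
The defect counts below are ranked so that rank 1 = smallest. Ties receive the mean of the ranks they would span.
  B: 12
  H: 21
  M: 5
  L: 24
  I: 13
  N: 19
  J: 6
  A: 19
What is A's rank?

5.5

Sorted (ascending): 5, 6, 12, 13, 19, 19, 21, 24
The 2 values of 19 occupy positions 5–6 → average rank (5+6)/2 = 5.5.
A has value 19 → rank 5.5.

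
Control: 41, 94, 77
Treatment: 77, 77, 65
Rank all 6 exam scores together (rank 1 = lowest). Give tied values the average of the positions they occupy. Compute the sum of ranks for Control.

Sorted (ascending): 41, 65, 77, 77, 77, 94
The 3 values of 77 occupy positions 3–5 → average rank 4.
Control values → pooled ranks: 41→1, 94→6, 77→4
Rank sum = 1 + 6 + 4 = 11

11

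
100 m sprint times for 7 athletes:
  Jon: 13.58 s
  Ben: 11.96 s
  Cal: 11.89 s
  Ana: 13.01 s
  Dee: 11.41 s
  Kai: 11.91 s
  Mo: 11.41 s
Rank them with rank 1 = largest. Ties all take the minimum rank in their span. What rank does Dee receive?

Sorted (descending): 13.58, 13.01, 11.96, 11.91, 11.89, 11.41, 11.41
The 2 values of 11.41 occupy positions 6–7 → each gets rank 6.
Dee has value 11.41 s → rank 6.

6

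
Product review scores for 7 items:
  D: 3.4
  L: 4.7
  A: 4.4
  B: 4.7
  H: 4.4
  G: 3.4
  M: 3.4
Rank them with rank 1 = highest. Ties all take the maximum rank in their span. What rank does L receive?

Sorted (descending): 4.7, 4.7, 4.4, 4.4, 3.4, 3.4, 3.4
The 2 values of 4.7 occupy positions 1–2 → each gets rank 2.
The 2 values of 4.4 occupy positions 3–4 → each gets rank 4.
The 3 values of 3.4 occupy positions 5–7 → each gets rank 7.
L has value 4.7 → rank 2.

2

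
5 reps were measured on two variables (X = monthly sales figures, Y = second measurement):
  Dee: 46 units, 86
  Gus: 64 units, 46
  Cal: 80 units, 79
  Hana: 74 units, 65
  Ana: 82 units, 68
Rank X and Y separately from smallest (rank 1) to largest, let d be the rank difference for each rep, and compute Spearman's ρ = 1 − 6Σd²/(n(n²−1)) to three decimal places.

-0.100

Ranks of variable 1: 1, 2, 4, 3, 5
Ranks of variable 2: 5, 1, 4, 2, 3
d = r₁ − r₂: -4, 1, 0, 1, 2
d²: 16, 1, 0, 1, 4; Σd² = 22
ρ = 1 − 6·22/(5·24) = 1 − 132/120 = -0.100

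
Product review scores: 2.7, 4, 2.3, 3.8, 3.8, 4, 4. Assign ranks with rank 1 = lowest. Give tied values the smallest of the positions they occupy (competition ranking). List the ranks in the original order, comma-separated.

2, 5, 1, 3, 3, 5, 5

Sorted (ascending): 2.3, 2.7, 3.8, 3.8, 4, 4, 4
The 2 values of 3.8 occupy positions 3–4 → each gets rank 3.
The 3 values of 4 occupy positions 5–7 → each gets rank 5.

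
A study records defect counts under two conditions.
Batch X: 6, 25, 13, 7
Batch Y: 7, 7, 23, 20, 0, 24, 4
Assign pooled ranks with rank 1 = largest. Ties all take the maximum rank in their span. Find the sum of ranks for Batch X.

23

Sorted (descending): 25, 24, 23, 20, 13, 7, 7, 7, 6, 4, 0
The 3 values of 7 occupy positions 6–8 → each gets rank 8.
Batch X values → pooled ranks: 6→9, 25→1, 13→5, 7→8
Rank sum = 9 + 1 + 5 + 8 = 23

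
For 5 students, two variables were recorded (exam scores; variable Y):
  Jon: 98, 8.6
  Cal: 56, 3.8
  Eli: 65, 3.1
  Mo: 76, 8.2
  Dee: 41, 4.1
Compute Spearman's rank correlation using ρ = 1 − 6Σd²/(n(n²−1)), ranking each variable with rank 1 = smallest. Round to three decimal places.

0.600

Ranks of variable 1: 5, 2, 3, 4, 1
Ranks of variable 2: 5, 2, 1, 4, 3
d = r₁ − r₂: 0, 0, 2, 0, -2
d²: 0, 0, 4, 0, 4; Σd² = 8
ρ = 1 − 6·8/(5·24) = 1 − 48/120 = 0.600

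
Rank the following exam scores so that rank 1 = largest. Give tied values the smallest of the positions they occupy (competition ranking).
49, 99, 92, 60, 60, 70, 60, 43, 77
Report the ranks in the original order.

Sorted (descending): 99, 92, 77, 70, 60, 60, 60, 49, 43
The 3 values of 60 occupy positions 5–7 → each gets rank 5.

8, 1, 2, 5, 5, 4, 5, 9, 3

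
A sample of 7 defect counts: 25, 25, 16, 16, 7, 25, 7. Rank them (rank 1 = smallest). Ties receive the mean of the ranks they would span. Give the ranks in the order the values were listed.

6, 6, 3.5, 3.5, 1.5, 6, 1.5

Sorted (ascending): 7, 7, 16, 16, 25, 25, 25
The 2 values of 7 occupy positions 1–2 → average rank (1+2)/2 = 1.5.
The 2 values of 16 occupy positions 3–4 → average rank (3+4)/2 = 3.5.
The 3 values of 25 occupy positions 5–7 → average rank 6.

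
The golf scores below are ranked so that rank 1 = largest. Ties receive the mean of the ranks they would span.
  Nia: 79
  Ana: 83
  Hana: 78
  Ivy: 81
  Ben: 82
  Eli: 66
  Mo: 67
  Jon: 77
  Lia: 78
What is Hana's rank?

Sorted (descending): 83, 82, 81, 79, 78, 78, 77, 67, 66
The 2 values of 78 occupy positions 5–6 → average rank (5+6)/2 = 5.5.
Hana has value 78 → rank 5.5.

5.5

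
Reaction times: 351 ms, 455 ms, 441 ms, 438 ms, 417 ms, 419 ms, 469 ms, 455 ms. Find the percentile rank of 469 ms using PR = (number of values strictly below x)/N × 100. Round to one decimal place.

87.5

N = 8.
Strictly below 469: 7. Equal to 469: 1.
PR = 7/8 × 100 = 87.5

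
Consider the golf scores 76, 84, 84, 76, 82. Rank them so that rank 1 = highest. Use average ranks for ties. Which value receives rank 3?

82

Sorted (descending): 84, 84, 82, 76, 76
The 2 values of 84 occupy positions 1–2 → average rank (1+2)/2 = 1.5.
The 2 values of 76 occupy positions 4–5 → average rank (4+5)/2 = 4.5.
Rank 3 → value 82.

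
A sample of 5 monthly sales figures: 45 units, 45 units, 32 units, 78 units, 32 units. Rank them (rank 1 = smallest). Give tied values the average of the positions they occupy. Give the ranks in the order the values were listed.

3.5, 3.5, 1.5, 5, 1.5

Sorted (ascending): 32, 32, 45, 45, 78
The 2 values of 32 occupy positions 1–2 → average rank (1+2)/2 = 1.5.
The 2 values of 45 occupy positions 3–4 → average rank (3+4)/2 = 3.5.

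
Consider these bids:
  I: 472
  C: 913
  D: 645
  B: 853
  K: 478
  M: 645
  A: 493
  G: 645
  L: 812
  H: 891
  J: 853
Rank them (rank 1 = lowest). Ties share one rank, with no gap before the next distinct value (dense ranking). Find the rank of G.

Sorted (ascending): 472, 478, 493, 645, 645, 645, 812, 853, 853, 891, 913
The 3 values of 645 share dense rank 4.
The 2 values of 853 share dense rank 6.
Remaining distinct values take the next consecutive integers.
G has value 645 → rank 4.

4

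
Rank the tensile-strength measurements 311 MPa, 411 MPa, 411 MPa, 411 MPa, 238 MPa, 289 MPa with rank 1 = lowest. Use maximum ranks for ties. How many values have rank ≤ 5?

Sorted (ascending): 238, 289, 311, 411, 411, 411
The 3 values of 411 occupy positions 4–6 → each gets rank 6.
Ranks ≤ 5: {1, 2, 3} → 3 values.

3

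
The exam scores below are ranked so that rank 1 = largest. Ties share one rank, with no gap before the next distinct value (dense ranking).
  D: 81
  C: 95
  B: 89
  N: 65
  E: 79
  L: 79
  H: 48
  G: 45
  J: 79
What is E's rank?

4

Sorted (descending): 95, 89, 81, 79, 79, 79, 65, 48, 45
The 3 values of 79 share dense rank 4.
Remaining distinct values take the next consecutive integers.
E has value 79 → rank 4.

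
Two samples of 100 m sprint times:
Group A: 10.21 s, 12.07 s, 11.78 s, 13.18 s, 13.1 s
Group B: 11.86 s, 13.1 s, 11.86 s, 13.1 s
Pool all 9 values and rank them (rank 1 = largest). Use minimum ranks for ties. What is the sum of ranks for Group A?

25

Sorted (descending): 13.18, 13.1, 13.1, 13.1, 12.07, 11.86, 11.86, 11.78, 10.21
The 3 values of 13.1 occupy positions 2–4 → each gets rank 2.
The 2 values of 11.86 occupy positions 6–7 → each gets rank 6.
Group A values → pooled ranks: 10.21→9, 12.07→5, 11.78→8, 13.18→1, 13.1→2
Rank sum = 9 + 5 + 8 + 1 + 2 = 25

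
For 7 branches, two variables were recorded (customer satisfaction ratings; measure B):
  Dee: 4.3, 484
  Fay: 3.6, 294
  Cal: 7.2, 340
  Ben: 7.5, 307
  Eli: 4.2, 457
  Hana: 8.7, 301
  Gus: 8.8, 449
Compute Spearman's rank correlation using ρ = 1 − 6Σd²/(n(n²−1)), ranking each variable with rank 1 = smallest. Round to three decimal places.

Ranks of variable 1: 3, 1, 4, 5, 2, 6, 7
Ranks of variable 2: 7, 1, 4, 3, 6, 2, 5
d = r₁ − r₂: -4, 0, 0, 2, -4, 4, 2
d²: 16, 0, 0, 4, 16, 16, 4; Σd² = 56
ρ = 1 − 6·56/(7·48) = 1 − 336/336 = 0.000

0.000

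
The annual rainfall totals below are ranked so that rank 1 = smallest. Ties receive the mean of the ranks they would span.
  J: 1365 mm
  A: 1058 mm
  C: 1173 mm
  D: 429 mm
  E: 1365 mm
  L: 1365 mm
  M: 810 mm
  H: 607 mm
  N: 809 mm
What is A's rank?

Sorted (ascending): 429, 607, 809, 810, 1058, 1173, 1365, 1365, 1365
The 3 values of 1365 occupy positions 7–9 → average rank 8.
A has value 1058 mm → rank 5.

5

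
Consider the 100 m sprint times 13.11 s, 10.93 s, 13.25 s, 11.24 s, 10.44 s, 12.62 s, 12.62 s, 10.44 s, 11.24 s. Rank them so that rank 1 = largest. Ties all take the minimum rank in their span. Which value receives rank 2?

13.11

Sorted (descending): 13.25, 13.11, 12.62, 12.62, 11.24, 11.24, 10.93, 10.44, 10.44
The 2 values of 12.62 occupy positions 3–4 → each gets rank 3.
The 2 values of 11.24 occupy positions 5–6 → each gets rank 5.
The 2 values of 10.44 occupy positions 8–9 → each gets rank 8.
Rank 2 → value 13.11.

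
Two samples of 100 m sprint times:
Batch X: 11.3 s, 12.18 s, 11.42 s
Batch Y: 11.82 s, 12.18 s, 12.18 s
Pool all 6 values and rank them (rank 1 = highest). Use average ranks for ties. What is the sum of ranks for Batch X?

Sorted (descending): 12.18, 12.18, 12.18, 11.82, 11.42, 11.3
The 3 values of 12.18 occupy positions 1–3 → average rank 2.
Batch X values → pooled ranks: 11.3→6, 12.18→2, 11.42→5
Rank sum = 6 + 2 + 5 = 13

13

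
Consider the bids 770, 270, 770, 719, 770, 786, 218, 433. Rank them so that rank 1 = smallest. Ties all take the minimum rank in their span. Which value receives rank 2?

Sorted (ascending): 218, 270, 433, 719, 770, 770, 770, 786
The 3 values of 770 occupy positions 5–7 → each gets rank 5.
Rank 2 → value 270.

270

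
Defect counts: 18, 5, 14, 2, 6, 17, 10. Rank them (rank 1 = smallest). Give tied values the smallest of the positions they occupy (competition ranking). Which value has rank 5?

14

Sorted (ascending): 2, 5, 6, 10, 14, 17, 18
No ties — each value takes its position as its rank.
Rank 5 → value 14.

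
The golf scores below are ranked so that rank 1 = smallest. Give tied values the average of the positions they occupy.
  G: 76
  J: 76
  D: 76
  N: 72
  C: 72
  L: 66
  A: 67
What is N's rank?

Sorted (ascending): 66, 67, 72, 72, 76, 76, 76
The 2 values of 72 occupy positions 3–4 → average rank (3+4)/2 = 3.5.
The 3 values of 76 occupy positions 5–7 → average rank 6.
N has value 72 → rank 3.5.

3.5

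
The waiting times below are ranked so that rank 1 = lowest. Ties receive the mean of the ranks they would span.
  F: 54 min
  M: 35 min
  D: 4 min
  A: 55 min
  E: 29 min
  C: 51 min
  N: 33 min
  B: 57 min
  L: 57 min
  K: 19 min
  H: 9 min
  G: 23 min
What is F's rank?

Sorted (ascending): 4, 9, 19, 23, 29, 33, 35, 51, 54, 55, 57, 57
The 2 values of 57 occupy positions 11–12 → average rank (11+12)/2 = 11.5.
F has value 54 min → rank 9.

9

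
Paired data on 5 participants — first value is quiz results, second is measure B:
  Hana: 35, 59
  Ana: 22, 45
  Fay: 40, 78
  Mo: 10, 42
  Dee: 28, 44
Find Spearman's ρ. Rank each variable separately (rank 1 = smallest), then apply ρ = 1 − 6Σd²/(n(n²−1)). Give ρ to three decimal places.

0.900

Ranks of variable 1: 4, 2, 5, 1, 3
Ranks of variable 2: 4, 3, 5, 1, 2
d = r₁ − r₂: 0, -1, 0, 0, 1
d²: 0, 1, 0, 0, 1; Σd² = 2
ρ = 1 − 6·2/(5·24) = 1 − 12/120 = 0.900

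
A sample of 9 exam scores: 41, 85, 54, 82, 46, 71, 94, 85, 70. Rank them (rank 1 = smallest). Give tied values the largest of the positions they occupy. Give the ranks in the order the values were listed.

Sorted (ascending): 41, 46, 54, 70, 71, 82, 85, 85, 94
The 2 values of 85 occupy positions 7–8 → each gets rank 8.

1, 8, 3, 6, 2, 5, 9, 8, 4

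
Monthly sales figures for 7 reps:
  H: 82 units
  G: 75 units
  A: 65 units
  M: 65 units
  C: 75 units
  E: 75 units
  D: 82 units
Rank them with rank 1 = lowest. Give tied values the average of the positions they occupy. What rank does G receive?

4

Sorted (ascending): 65, 65, 75, 75, 75, 82, 82
The 2 values of 65 occupy positions 1–2 → average rank (1+2)/2 = 1.5.
The 3 values of 75 occupy positions 3–5 → average rank 4.
The 2 values of 82 occupy positions 6–7 → average rank (6+7)/2 = 6.5.
G has value 75 units → rank 4.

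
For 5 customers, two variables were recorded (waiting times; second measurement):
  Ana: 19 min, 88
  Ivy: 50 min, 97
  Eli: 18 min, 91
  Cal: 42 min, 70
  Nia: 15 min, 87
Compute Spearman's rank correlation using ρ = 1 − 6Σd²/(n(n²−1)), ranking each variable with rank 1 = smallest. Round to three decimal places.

Ranks of variable 1: 3, 5, 2, 4, 1
Ranks of variable 2: 3, 5, 4, 1, 2
d = r₁ − r₂: 0, 0, -2, 3, -1
d²: 0, 0, 4, 9, 1; Σd² = 14
ρ = 1 − 6·14/(5·24) = 1 − 84/120 = 0.300

0.300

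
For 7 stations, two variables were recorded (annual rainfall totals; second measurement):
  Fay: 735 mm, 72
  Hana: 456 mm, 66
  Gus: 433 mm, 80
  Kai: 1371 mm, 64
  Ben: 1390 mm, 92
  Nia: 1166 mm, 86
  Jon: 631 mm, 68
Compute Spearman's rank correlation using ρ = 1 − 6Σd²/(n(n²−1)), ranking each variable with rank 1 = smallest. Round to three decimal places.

Ranks of variable 1: 4, 2, 1, 6, 7, 5, 3
Ranks of variable 2: 4, 2, 5, 1, 7, 6, 3
d = r₁ − r₂: 0, 0, -4, 5, 0, -1, 0
d²: 0, 0, 16, 25, 0, 1, 0; Σd² = 42
ρ = 1 − 6·42/(7·48) = 1 − 252/336 = 0.250

0.250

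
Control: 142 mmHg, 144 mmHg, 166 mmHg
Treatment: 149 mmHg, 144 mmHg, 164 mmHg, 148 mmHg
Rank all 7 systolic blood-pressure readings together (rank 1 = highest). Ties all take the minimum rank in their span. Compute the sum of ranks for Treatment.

Sorted (descending): 166, 164, 149, 148, 144, 144, 142
The 2 values of 144 occupy positions 5–6 → each gets rank 5.
Treatment values → pooled ranks: 149→3, 144→5, 164→2, 148→4
Rank sum = 3 + 5 + 2 + 4 = 14

14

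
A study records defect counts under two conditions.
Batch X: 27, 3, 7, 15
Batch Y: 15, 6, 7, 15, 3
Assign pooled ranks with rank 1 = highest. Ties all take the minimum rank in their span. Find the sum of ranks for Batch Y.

Sorted (descending): 27, 15, 15, 15, 7, 7, 6, 3, 3
The 3 values of 15 occupy positions 2–4 → each gets rank 2.
The 2 values of 7 occupy positions 5–6 → each gets rank 5.
The 2 values of 3 occupy positions 8–9 → each gets rank 8.
Batch Y values → pooled ranks: 15→2, 6→7, 7→5, 15→2, 3→8
Rank sum = 2 + 7 + 5 + 2 + 8 = 24

24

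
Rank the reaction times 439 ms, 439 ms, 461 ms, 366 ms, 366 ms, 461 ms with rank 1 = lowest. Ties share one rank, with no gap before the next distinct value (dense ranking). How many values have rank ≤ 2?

Sorted (ascending): 366, 366, 439, 439, 461, 461
The 2 values of 366 share dense rank 1.
The 2 values of 439 share dense rank 2.
The 2 values of 461 share dense rank 3.
Ranks ≤ 2: {1, 1, 2, 2} → 4 values.

4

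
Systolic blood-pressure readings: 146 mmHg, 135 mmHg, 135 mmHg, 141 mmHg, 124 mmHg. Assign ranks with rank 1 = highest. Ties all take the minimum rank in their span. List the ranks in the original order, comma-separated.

1, 3, 3, 2, 5

Sorted (descending): 146, 141, 135, 135, 124
The 2 values of 135 occupy positions 3–4 → each gets rank 3.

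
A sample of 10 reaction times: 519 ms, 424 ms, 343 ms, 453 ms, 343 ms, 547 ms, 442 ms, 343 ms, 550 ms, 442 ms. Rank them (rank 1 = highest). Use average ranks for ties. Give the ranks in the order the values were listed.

3, 7, 9, 4, 9, 2, 5.5, 9, 1, 5.5

Sorted (descending): 550, 547, 519, 453, 442, 442, 424, 343, 343, 343
The 2 values of 442 occupy positions 5–6 → average rank (5+6)/2 = 5.5.
The 3 values of 343 occupy positions 8–10 → average rank 9.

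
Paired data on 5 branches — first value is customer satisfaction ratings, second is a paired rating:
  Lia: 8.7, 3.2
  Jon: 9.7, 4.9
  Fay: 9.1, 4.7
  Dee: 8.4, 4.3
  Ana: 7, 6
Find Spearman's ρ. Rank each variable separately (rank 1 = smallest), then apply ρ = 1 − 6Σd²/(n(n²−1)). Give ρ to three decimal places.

Ranks of variable 1: 3, 5, 4, 2, 1
Ranks of variable 2: 1, 4, 3, 2, 5
d = r₁ − r₂: 2, 1, 1, 0, -4
d²: 4, 1, 1, 0, 16; Σd² = 22
ρ = 1 − 6·22/(5·24) = 1 − 132/120 = -0.100

-0.100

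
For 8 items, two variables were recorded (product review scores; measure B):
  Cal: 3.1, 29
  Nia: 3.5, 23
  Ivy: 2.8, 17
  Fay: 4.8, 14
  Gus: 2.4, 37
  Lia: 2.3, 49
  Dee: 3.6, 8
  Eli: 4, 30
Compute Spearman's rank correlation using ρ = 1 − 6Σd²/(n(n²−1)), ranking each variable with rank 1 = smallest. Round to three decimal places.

Ranks of variable 1: 4, 5, 3, 8, 2, 1, 6, 7
Ranks of variable 2: 5, 4, 3, 2, 7, 8, 1, 6
d = r₁ − r₂: -1, 1, 0, 6, -5, -7, 5, 1
d²: 1, 1, 0, 36, 25, 49, 25, 1; Σd² = 138
ρ = 1 − 6·138/(8·63) = 1 − 828/504 = -0.643

-0.643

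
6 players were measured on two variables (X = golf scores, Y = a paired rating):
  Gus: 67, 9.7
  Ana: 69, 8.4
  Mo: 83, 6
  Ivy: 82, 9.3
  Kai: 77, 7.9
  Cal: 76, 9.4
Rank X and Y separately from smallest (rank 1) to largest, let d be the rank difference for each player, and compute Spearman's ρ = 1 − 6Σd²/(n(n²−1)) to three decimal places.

-0.714

Ranks of variable 1: 1, 2, 6, 5, 4, 3
Ranks of variable 2: 6, 3, 1, 4, 2, 5
d = r₁ − r₂: -5, -1, 5, 1, 2, -2
d²: 25, 1, 25, 1, 4, 4; Σd² = 60
ρ = 1 − 6·60/(6·35) = 1 − 360/210 = -0.714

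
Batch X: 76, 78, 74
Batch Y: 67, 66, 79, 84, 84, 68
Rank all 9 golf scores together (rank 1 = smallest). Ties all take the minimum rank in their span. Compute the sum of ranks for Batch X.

Sorted (ascending): 66, 67, 68, 74, 76, 78, 79, 84, 84
The 2 values of 84 occupy positions 8–9 → each gets rank 8.
Batch X values → pooled ranks: 76→5, 78→6, 74→4
Rank sum = 5 + 6 + 4 = 15

15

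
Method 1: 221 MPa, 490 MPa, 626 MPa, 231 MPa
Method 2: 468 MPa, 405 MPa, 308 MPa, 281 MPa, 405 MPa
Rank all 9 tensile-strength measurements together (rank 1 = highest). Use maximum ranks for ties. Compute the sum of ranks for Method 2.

26

Sorted (descending): 626, 490, 468, 405, 405, 308, 281, 231, 221
The 2 values of 405 occupy positions 4–5 → each gets rank 5.
Method 2 values → pooled ranks: 468→3, 405→5, 308→6, 281→7, 405→5
Rank sum = 3 + 5 + 6 + 7 + 5 = 26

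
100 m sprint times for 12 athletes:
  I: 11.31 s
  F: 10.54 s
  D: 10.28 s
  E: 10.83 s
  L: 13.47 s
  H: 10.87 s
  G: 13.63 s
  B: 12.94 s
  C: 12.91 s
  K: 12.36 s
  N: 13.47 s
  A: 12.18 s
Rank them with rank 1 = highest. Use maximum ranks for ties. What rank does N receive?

3

Sorted (descending): 13.63, 13.47, 13.47, 12.94, 12.91, 12.36, 12.18, 11.31, 10.87, 10.83, 10.54, 10.28
The 2 values of 13.47 occupy positions 2–3 → each gets rank 3.
N has value 13.47 s → rank 3.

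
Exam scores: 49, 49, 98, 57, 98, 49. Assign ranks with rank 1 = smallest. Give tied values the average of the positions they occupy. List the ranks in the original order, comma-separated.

2, 2, 5.5, 4, 5.5, 2

Sorted (ascending): 49, 49, 49, 57, 98, 98
The 3 values of 49 occupy positions 1–3 → average rank 2.
The 2 values of 98 occupy positions 5–6 → average rank (5+6)/2 = 5.5.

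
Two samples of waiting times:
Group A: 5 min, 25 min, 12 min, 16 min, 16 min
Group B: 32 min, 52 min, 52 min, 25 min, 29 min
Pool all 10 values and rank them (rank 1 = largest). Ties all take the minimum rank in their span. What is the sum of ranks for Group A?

38

Sorted (descending): 52, 52, 32, 29, 25, 25, 16, 16, 12, 5
The 2 values of 52 occupy positions 1–2 → each gets rank 1.
The 2 values of 25 occupy positions 5–6 → each gets rank 5.
The 2 values of 16 occupy positions 7–8 → each gets rank 7.
Group A values → pooled ranks: 5→10, 25→5, 12→9, 16→7, 16→7
Rank sum = 10 + 5 + 9 + 7 + 7 = 38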